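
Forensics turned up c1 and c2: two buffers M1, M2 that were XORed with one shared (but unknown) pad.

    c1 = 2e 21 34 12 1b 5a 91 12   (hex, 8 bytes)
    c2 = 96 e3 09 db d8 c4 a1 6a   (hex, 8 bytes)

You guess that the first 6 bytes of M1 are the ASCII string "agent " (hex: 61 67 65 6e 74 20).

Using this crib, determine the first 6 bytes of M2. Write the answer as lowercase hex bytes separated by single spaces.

First, c1 ⊕ c2 = (M1 ⊕ K) ⊕ (M2 ⊕ K) = M1 ⊕ M2, so the key drops out. Then M2 = (M1 ⊕ M2) ⊕ M1 over the first 6 bytes.
byte 0: (2e ^ 96) ^ 61 = b8 ^ 61 = d9
byte 1: (21 ^ e3) ^ 67 = c2 ^ 67 = a5
byte 2: (34 ^ 09) ^ 65 = 3d ^ 65 = 58
byte 3: (12 ^ db) ^ 6e = c9 ^ 6e = a7
byte 4: (1b ^ d8) ^ 74 = c3 ^ 74 = b7
byte 5: (5a ^ c4) ^ 20 = 9e ^ 20 = be

d9 a5 58 a7 b7 be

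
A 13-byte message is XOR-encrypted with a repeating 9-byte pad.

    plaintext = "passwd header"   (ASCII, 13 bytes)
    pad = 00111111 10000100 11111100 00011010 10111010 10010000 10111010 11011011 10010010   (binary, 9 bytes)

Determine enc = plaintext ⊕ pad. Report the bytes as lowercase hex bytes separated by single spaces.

4f e5 8f 69 cd f4 9a b3 f7 5e e0 99 68

The 9-byte key repeats, so the effective keystream is 3f 84 fc 1a ba 90 ba db 92 3f 84 fc 1a.
byte 0: 112 ⊕  63 =  79
byte 1:  97 ⊕ 132 = 229
byte 2: 115 ⊕ 252 = 143
byte 3: 115 ⊕  26 = 105
byte 4: 119 ⊕ 186 = 205
byte 5: 100 ⊕ 144 = 244
byte 6:  32 ⊕ 186 = 154
byte 7: 104 ⊕ 219 = 179
byte 8: 101 ⊕ 146 = 247
byte 9:  97 ⊕  63 =  94
byte 10: 100 ⊕ 132 = 224
byte 11: 101 ⊕ 252 = 153
byte 12: 114 ⊕  26 = 104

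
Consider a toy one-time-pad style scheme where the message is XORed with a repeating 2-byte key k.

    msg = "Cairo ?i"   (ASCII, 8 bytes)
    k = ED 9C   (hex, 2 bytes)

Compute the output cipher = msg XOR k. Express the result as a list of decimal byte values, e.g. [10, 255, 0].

[174, 253, 132, 238, 130, 188, 210, 245]

The 2-byte key repeats, so the effective keystream is ed 9c ed 9c ed 9c ed 9c.
byte 0: 43 XOR ed = ae
byte 1: 61 XOR 9c = fd
byte 2: 69 XOR ed = 84
byte 3: 72 XOR 9c = ee
byte 4: 6f XOR ed = 82
byte 5: 20 XOR 9c = bc
byte 6: 3f XOR ed = d2
byte 7: 69 XOR 9c = f5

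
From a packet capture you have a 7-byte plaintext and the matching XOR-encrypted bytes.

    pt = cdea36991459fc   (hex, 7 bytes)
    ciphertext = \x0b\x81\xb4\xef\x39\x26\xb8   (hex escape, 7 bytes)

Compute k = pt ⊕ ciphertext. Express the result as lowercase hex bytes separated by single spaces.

c6 6b 82 76 2d 7f 44

Since ciphertext = pt ⊕ k, XORing both sides with pt gives k = pt ⊕ ciphertext.
cd XOR 0b = c6
ea XOR 81 = 6b
36 XOR b4 = 82
99 XOR ef = 76
14 XOR 39 = 2d
59 XOR 26 = 7f
fc XOR b8 = 44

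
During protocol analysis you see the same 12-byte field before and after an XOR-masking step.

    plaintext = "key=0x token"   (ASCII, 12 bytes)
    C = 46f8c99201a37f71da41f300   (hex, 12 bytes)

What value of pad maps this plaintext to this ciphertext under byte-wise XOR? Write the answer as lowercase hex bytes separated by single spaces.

2d 9d b0 af 31 db 5f 05 b5 2a 96 6e

Since C = plaintext ⊕ pad, XORing both sides with plaintext gives pad = plaintext ⊕ C.
6b XOR 46 = 2d
65 XOR f8 = 9d
79 XOR c9 = b0
3d XOR 92 = af
30 XOR 01 = 31
78 XOR a3 = db
20 XOR 7f = 5f
74 XOR 71 = 05
6f XOR da = b5
6b XOR 41 = 2a
65 XOR f3 = 96
6e XOR 00 = 6e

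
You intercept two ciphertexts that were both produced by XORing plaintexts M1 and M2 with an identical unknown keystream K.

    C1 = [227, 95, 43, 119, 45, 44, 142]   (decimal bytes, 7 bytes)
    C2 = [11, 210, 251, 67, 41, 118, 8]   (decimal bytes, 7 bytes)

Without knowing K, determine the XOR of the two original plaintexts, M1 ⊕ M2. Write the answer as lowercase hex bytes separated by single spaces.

e8 8d d0 34 04 5a 86

C1 ⊕ C2 = (M1 ⊕ K) ⊕ (M2 ⊕ K) = M1 ⊕ M2 — the shared key cancels under XOR.
byte 0: 11100011 ^ 00001011 = 11101000
byte 1: 01011111 ^ 11010010 = 10001101
byte 2: 00101011 ^ 11111011 = 11010000
byte 3: 01110111 ^ 01000011 = 00110100
byte 4: 00101101 ^ 00101001 = 00000100
byte 5: 00101100 ^ 01110110 = 01011010
byte 6: 10001110 ^ 00001000 = 10000110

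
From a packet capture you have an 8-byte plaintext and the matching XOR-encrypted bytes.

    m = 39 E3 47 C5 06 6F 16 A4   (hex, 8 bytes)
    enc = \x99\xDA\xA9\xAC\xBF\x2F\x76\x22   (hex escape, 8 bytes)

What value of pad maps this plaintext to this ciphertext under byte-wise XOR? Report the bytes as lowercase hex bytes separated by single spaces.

a0 39 ee 69 b9 40 60 86

Since enc = m ⊕ pad, XORing both sides with m gives pad = m ⊕ enc.
39 XOR 99 = a0
e3 XOR da = 39
47 XOR a9 = ee
c5 XOR ac = 69
06 XOR bf = b9
6f XOR 2f = 40
16 XOR 76 = 60
a4 XOR 22 = 86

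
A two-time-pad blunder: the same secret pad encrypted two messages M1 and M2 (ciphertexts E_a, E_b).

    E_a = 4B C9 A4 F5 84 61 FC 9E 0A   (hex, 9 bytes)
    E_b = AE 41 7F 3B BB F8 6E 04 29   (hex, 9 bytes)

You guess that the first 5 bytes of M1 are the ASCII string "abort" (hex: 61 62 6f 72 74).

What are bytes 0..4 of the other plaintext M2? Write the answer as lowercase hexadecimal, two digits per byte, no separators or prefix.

First, E_a ⊕ E_b = (M1 ⊕ K) ⊕ (M2 ⊕ K) = M1 ⊕ M2, so the key drops out. Then M2 = (M1 ⊕ M2) ⊕ M1 over the first 5 bytes.
byte 0: (4b xor ae) xor 61 = e5 xor 61 = 84
byte 1: (c9 xor 41) xor 62 = 88 xor 62 = ea
byte 2: (a4 xor 7f) xor 6f = db xor 6f = b4
byte 3: (f5 xor 3b) xor 72 = ce xor 72 = bc
byte 4: (84 xor bb) xor 74 = 3f xor 74 = 4b

84eab4bc4b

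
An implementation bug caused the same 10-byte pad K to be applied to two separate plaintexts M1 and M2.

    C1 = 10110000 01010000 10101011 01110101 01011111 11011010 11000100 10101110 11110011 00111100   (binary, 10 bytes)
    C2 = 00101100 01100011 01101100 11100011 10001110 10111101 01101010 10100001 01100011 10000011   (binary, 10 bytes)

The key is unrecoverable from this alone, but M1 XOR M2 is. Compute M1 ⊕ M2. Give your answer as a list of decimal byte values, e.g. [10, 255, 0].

[156, 51, 199, 150, 209, 103, 174, 15, 144, 191]

C1 ⊕ C2 = (M1 ⊕ K) ⊕ (M2 ⊕ K) = M1 ⊕ M2 — the shared key cancels under XOR.
b0 ^ 2c = 9c
50 ^ 63 = 33
ab ^ 6c = c7
75 ^ e3 = 96
5f ^ 8e = d1
da ^ bd = 67
c4 ^ 6a = ae
ae ^ a1 = 0f
f3 ^ 63 = 90
3c ^ 83 = bf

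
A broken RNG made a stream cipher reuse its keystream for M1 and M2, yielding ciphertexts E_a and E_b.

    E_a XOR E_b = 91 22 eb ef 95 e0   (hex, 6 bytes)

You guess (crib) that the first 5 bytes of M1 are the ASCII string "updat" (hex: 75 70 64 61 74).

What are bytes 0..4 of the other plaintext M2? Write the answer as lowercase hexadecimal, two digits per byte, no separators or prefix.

e4528f8ee1

Since E_a ⊕ E_b = M1 ⊕ M2, XORing with the guessed M1 bytes yields the corresponding M2 bytes: M2 = (E_a ⊕ E_b) ⊕ M1.
10010001 ⊕ 01110101 = 11100100
00100010 ⊕ 01110000 = 01010010
11101011 ⊕ 01100100 = 10001111
11101111 ⊕ 01100001 = 10001110
10010101 ⊕ 01110100 = 11100001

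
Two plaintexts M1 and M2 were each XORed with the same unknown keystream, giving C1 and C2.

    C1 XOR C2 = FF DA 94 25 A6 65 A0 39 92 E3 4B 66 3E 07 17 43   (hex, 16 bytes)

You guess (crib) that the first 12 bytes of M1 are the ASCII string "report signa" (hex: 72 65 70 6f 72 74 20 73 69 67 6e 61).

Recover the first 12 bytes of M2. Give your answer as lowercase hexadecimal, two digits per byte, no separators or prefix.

Since C1 ⊕ C2 = M1 ⊕ M2, XORing with the guessed M1 bytes yields the corresponding M2 bytes: M2 = (C1 ⊕ C2) ⊕ M1.
byte 0: ff ⊕ 72 = 8d
byte 1: da ⊕ 65 = bf
byte 2: 94 ⊕ 70 = e4
byte 3: 25 ⊕ 6f = 4a
byte 4: a6 ⊕ 72 = d4
byte 5: 65 ⊕ 74 = 11
byte 6: a0 ⊕ 20 = 80
byte 7: 39 ⊕ 73 = 4a
byte 8: 92 ⊕ 69 = fb
byte 9: e3 ⊕ 67 = 84
byte 10: 4b ⊕ 6e = 25
byte 11: 66 ⊕ 61 = 07

8dbfe44ad411804afb842507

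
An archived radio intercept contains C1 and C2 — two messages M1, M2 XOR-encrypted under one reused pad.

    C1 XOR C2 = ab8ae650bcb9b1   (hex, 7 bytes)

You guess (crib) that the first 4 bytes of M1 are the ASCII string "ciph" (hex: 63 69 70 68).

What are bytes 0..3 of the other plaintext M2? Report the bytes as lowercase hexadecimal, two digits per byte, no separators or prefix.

Since C1 ⊕ C2 = M1 ⊕ M2, XORing with the guessed M1 bytes yields the corresponding M2 bytes: M2 = (C1 ⊕ C2) ⊕ M1.
byte 0: 10101011 XOR 01100011 = 11001000
byte 1: 10001010 XOR 01101001 = 11100011
byte 2: 11100110 XOR 01110000 = 10010110
byte 3: 01010000 XOR 01101000 = 00111000

c8e39638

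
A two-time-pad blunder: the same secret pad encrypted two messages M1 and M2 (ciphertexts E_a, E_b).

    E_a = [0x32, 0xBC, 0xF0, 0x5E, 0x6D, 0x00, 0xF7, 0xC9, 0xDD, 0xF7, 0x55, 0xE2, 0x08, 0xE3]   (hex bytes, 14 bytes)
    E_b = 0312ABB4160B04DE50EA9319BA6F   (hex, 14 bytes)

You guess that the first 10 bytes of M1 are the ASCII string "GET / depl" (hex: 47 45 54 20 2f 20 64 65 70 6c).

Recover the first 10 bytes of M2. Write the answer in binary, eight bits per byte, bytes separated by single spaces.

First, E_a ⊕ E_b = (M1 ⊕ K) ⊕ (M2 ⊕ K) = M1 ⊕ M2, so the key drops out. Then M2 = (M1 ⊕ M2) ⊕ M1 over the first 10 bytes.
byte 0: (32 xor 03) xor 47 = 31 xor 47 = 76
byte 1: (bc xor 12) xor 45 = ae xor 45 = eb
byte 2: (f0 xor ab) xor 54 = 5b xor 54 = 0f
byte 3: (5e xor b4) xor 20 = ea xor 20 = ca
byte 4: (6d xor 16) xor 2f = 7b xor 2f = 54
byte 5: (00 xor 0b) xor 20 = 0b xor 20 = 2b
byte 6: (f7 xor 04) xor 64 = f3 xor 64 = 97
byte 7: (c9 xor de) xor 65 = 17 xor 65 = 72
byte 8: (dd xor 50) xor 70 = 8d xor 70 = fd
byte 9: (f7 xor ea) xor 6c = 1d xor 6c = 71

01110110 11101011 00001111 11001010 01010100 00101011 10010111 01110010 11111101 01110001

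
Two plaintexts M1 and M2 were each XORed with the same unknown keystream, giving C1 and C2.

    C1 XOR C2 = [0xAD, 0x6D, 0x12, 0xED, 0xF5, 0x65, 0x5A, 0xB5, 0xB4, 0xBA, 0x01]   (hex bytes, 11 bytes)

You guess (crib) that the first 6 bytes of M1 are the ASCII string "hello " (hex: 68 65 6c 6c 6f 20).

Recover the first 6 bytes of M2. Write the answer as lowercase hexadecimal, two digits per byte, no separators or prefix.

c5087e819a45

Since C1 ⊕ C2 = M1 ⊕ M2, XORing with the guessed M1 bytes yields the corresponding M2 bytes: M2 = (C1 ⊕ C2) ⊕ M1.
ad ^ 68 = c5
6d ^ 65 = 08
12 ^ 6c = 7e
ed ^ 6c = 81
f5 ^ 6f = 9a
65 ^ 20 = 45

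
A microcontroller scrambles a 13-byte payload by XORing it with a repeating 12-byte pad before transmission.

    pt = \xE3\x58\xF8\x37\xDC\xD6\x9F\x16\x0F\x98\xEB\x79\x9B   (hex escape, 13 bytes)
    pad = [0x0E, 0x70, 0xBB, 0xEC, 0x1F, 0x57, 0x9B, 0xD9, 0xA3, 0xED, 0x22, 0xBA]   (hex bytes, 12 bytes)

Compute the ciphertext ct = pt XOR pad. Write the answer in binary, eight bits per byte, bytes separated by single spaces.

11101101 00101000 01000011 11011011 11000011 10000001 00000100 11001111 10101100 01110101 11001001 11000011 10010101

The 12-byte key repeats, so the effective keystream is 0e 70 bb ec 1f 57 9b d9 a3 ed 22 ba 0e.
byte 0: 11100011 ⊕ 00001110 = 11101101
byte 1: 01011000 ⊕ 01110000 = 00101000
byte 2: 11111000 ⊕ 10111011 = 01000011
byte 3: 00110111 ⊕ 11101100 = 11011011
byte 4: 11011100 ⊕ 00011111 = 11000011
byte 5: 11010110 ⊕ 01010111 = 10000001
byte 6: 10011111 ⊕ 10011011 = 00000100
byte 7: 00010110 ⊕ 11011001 = 11001111
byte 8: 00001111 ⊕ 10100011 = 10101100
byte 9: 10011000 ⊕ 11101101 = 01110101
byte 10: 11101011 ⊕ 00100010 = 11001001
byte 11: 01111001 ⊕ 10111010 = 11000011
byte 12: 10011011 ⊕ 00001110 = 10010101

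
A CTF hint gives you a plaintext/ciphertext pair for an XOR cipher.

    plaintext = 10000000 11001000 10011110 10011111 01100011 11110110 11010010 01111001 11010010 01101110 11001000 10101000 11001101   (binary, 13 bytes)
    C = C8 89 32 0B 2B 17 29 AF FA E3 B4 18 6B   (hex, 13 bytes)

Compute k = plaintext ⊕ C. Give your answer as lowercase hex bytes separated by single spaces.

Since C = plaintext ⊕ k, XORing both sides with plaintext gives k = plaintext ⊕ C.
10000000 ⊕ 11001000 = 01001000
11001000 ⊕ 10001001 = 01000001
10011110 ⊕ 00110010 = 10101100
10011111 ⊕ 00001011 = 10010100
01100011 ⊕ 00101011 = 01001000
11110110 ⊕ 00010111 = 11100001
11010010 ⊕ 00101001 = 11111011
01111001 ⊕ 10101111 = 11010110
11010010 ⊕ 11111010 = 00101000
01101110 ⊕ 11100011 = 10001101
11001000 ⊕ 10110100 = 01111100
10101000 ⊕ 00011000 = 10110000
11001101 ⊕ 01101011 = 10100110

48 41 ac 94 48 e1 fb d6 28 8d 7c b0 a6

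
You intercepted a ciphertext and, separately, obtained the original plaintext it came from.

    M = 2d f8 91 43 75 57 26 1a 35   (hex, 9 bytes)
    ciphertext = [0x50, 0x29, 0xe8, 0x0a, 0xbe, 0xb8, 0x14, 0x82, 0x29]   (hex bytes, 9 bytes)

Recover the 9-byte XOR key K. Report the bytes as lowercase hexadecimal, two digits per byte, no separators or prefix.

7dd17949cbef32981c

Since ciphertext = M ⊕ K, XORing both sides with M gives K = M ⊕ ciphertext.
2d XOR 50 = 7d
f8 XOR 29 = d1
91 XOR e8 = 79
43 XOR 0a = 49
75 XOR be = cb
57 XOR b8 = ef
26 XOR 14 = 32
1a XOR 82 = 98
35 XOR 29 = 1c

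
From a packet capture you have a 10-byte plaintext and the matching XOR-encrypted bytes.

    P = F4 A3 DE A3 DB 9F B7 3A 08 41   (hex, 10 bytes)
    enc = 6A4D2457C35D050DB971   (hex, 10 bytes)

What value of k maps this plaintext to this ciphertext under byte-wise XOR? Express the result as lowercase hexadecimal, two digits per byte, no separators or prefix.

Since enc = P ⊕ k, XORing both sides with P gives k = P ⊕ enc.
11110100 xor 01101010 = 10011110
10100011 xor 01001101 = 11101110
11011110 xor 00100100 = 11111010
10100011 xor 01010111 = 11110100
11011011 xor 11000011 = 00011000
10011111 xor 01011101 = 11000010
10110111 xor 00000101 = 10110010
00111010 xor 00001101 = 00110111
00001000 xor 10111001 = 10110001
01000001 xor 01110001 = 00110000

9eeefaf418c2b237b130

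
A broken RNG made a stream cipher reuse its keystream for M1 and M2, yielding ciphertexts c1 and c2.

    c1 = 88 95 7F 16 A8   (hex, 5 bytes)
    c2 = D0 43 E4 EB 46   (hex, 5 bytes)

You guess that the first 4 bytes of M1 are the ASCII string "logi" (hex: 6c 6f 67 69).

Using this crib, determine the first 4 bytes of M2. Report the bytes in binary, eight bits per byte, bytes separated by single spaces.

First, c1 ⊕ c2 = (M1 ⊕ K) ⊕ (M2 ⊕ K) = M1 ⊕ M2, so the key drops out. Then M2 = (M1 ⊕ M2) ⊕ M1 over the first 4 bytes.
byte 0: (88 xor d0) xor 6c = 58 xor 6c = 34
byte 1: (95 xor 43) xor 6f = d6 xor 6f = b9
byte 2: (7f xor e4) xor 67 = 9b xor 67 = fc
byte 3: (16 xor eb) xor 69 = fd xor 69 = 94

00110100 10111001 11111100 10010100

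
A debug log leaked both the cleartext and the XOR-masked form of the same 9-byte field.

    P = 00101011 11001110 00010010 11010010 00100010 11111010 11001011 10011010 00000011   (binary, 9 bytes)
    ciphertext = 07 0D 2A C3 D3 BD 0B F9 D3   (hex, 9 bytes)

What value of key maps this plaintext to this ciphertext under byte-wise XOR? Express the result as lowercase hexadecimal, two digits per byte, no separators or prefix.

2cc33811f147c063d0

Since ciphertext = P ⊕ key, XORing both sides with P gives key = P ⊕ ciphertext.
byte 0: 2b xor 07 = 2c
byte 1: ce xor 0d = c3
byte 2: 12 xor 2a = 38
byte 3: d2 xor c3 = 11
byte 4: 22 xor d3 = f1
byte 5: fa xor bd = 47
byte 6: cb xor 0b = c0
byte 7: 9a xor f9 = 63
byte 8: 03 xor d3 = d0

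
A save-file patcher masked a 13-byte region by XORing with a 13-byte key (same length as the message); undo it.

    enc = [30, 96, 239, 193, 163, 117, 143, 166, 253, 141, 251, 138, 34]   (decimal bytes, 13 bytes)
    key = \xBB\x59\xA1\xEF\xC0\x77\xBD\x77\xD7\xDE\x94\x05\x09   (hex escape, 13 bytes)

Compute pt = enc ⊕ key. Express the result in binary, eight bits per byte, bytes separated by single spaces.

10100101 00111001 01001110 00101110 01100011 00000010 00110010 11010001 00101010 01010011 01101111 10001111 00101011

1e ⊕ bb = a5
60 ⊕ 59 = 39
ef ⊕ a1 = 4e
c1 ⊕ ef = 2e
a3 ⊕ c0 = 63
75 ⊕ 77 = 02
8f ⊕ bd = 32
a6 ⊕ 77 = d1
fd ⊕ d7 = 2a
8d ⊕ de = 53
fb ⊕ 94 = 6f
8a ⊕ 05 = 8f
22 ⊕ 09 = 2b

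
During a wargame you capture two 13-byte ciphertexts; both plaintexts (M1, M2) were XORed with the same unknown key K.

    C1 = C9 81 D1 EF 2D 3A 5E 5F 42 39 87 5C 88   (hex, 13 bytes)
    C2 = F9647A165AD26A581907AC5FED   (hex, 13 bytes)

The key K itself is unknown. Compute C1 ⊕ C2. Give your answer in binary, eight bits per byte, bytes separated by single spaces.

C1 ⊕ C2 = (M1 ⊕ K) ⊕ (M2 ⊕ K) = M1 ⊕ M2 — the shared key cancels under XOR.
11001001 ^ 11111001 = 00110000
10000001 ^ 01100100 = 11100101
11010001 ^ 01111010 = 10101011
11101111 ^ 00010110 = 11111001
00101101 ^ 01011010 = 01110111
00111010 ^ 11010010 = 11101000
01011110 ^ 01101010 = 00110100
01011111 ^ 01011000 = 00000111
01000010 ^ 00011001 = 01011011
00111001 ^ 00000111 = 00111110
10000111 ^ 10101100 = 00101011
01011100 ^ 01011111 = 00000011
10001000 ^ 11101101 = 01100101

00110000 11100101 10101011 11111001 01110111 11101000 00110100 00000111 01011011 00111110 00101011 00000011 01100101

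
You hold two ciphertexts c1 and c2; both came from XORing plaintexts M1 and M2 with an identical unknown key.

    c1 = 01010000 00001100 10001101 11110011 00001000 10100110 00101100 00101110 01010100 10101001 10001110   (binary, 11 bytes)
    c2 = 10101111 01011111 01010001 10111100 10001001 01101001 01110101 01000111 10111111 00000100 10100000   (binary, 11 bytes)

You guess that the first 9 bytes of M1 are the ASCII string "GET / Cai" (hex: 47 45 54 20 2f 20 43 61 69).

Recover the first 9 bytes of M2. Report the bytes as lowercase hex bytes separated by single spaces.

First, c1 ⊕ c2 = (M1 ⊕ K) ⊕ (M2 ⊕ K) = M1 ⊕ M2, so the key drops out. Then M2 = (M1 ⊕ M2) ⊕ M1 over the first 9 bytes.
byte 0: (50 ^ af) ^ 47 = ff ^ 47 = b8
byte 1: (0c ^ 5f) ^ 45 = 53 ^ 45 = 16
byte 2: (8d ^ 51) ^ 54 = dc ^ 54 = 88
byte 3: (f3 ^ bc) ^ 20 = 4f ^ 20 = 6f
byte 4: (08 ^ 89) ^ 2f = 81 ^ 2f = ae
byte 5: (a6 ^ 69) ^ 20 = cf ^ 20 = ef
byte 6: (2c ^ 75) ^ 43 = 59 ^ 43 = 1a
byte 7: (2e ^ 47) ^ 61 = 69 ^ 61 = 08
byte 8: (54 ^ bf) ^ 69 = eb ^ 69 = 82

b8 16 88 6f ae ef 1a 08 82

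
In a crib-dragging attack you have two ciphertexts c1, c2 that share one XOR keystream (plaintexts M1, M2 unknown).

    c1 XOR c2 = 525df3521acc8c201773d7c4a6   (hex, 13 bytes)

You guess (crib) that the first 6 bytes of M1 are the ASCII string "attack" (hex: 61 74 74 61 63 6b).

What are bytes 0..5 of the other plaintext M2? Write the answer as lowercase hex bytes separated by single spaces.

Since c1 ⊕ c2 = M1 ⊕ M2, XORing with the guessed M1 bytes yields the corresponding M2 bytes: M2 = (c1 ⊕ c2) ⊕ M1.
52 ⊕ 61 = 33
5d ⊕ 74 = 29
f3 ⊕ 74 = 87
52 ⊕ 61 = 33
1a ⊕ 63 = 79
cc ⊕ 6b = a7

33 29 87 33 79 a7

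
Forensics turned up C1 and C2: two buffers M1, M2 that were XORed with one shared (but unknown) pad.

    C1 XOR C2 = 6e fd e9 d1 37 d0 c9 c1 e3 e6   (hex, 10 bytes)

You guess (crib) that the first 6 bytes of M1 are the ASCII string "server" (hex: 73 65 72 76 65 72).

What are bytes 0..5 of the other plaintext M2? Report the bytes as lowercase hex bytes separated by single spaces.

Since C1 ⊕ C2 = M1 ⊕ M2, XORing with the guessed M1 bytes yields the corresponding M2 bytes: M2 = (C1 ⊕ C2) ⊕ M1.
6e XOR 73 = 1d
fd XOR 65 = 98
e9 XOR 72 = 9b
d1 XOR 76 = a7
37 XOR 65 = 52
d0 XOR 72 = a2

1d 98 9b a7 52 a2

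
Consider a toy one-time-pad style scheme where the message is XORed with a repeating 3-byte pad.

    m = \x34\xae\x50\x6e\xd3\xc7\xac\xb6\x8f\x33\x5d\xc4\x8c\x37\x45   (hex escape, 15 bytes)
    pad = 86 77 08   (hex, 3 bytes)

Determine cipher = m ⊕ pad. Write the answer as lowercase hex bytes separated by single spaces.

The 3-byte key repeats, so the effective keystream is 86 77 08 86 77 08 86 77 08 86 77 08 86 77 08.
byte 0: 00110100 ⊕ 10000110 = 10110010
byte 1: 10101110 ⊕ 01110111 = 11011001
byte 2: 01010000 ⊕ 00001000 = 01011000
byte 3: 01101110 ⊕ 10000110 = 11101000
byte 4: 11010011 ⊕ 01110111 = 10100100
byte 5: 11000111 ⊕ 00001000 = 11001111
byte 6: 10101100 ⊕ 10000110 = 00101010
byte 7: 10110110 ⊕ 01110111 = 11000001
byte 8: 10001111 ⊕ 00001000 = 10000111
byte 9: 00110011 ⊕ 10000110 = 10110101
byte 10: 01011101 ⊕ 01110111 = 00101010
byte 11: 11000100 ⊕ 00001000 = 11001100
byte 12: 10001100 ⊕ 10000110 = 00001010
byte 13: 00110111 ⊕ 01110111 = 01000000
byte 14: 01000101 ⊕ 00001000 = 01001101

b2 d9 58 e8 a4 cf 2a c1 87 b5 2a cc 0a 40 4d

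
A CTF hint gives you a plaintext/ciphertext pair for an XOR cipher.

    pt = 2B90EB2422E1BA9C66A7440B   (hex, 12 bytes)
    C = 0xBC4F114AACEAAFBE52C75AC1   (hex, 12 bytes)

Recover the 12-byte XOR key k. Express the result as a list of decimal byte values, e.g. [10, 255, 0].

Since C = pt ⊕ k, XORing both sides with pt gives k = pt ⊕ C.
byte 0: 2b XOR bc = 97
byte 1: 90 XOR 4f = df
byte 2: eb XOR 11 = fa
byte 3: 24 XOR 4a = 6e
byte 4: 22 XOR ac = 8e
byte 5: e1 XOR ea = 0b
byte 6: ba XOR af = 15
byte 7: 9c XOR be = 22
byte 8: 66 XOR 52 = 34
byte 9: a7 XOR c7 = 60
byte 10: 44 XOR 5a = 1e
byte 11: 0b XOR c1 = ca

[151, 223, 250, 110, 142, 11, 21, 34, 52, 96, 30, 202]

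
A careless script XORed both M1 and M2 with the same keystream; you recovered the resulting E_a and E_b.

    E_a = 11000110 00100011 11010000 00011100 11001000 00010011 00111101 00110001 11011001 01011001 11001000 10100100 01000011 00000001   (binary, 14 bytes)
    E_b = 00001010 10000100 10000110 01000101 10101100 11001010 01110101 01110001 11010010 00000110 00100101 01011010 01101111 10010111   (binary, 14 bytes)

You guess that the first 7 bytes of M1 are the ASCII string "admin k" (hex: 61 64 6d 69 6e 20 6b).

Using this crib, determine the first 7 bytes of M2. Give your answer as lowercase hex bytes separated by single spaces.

ad c3 3b 30 0a f9 23

First, E_a ⊕ E_b = (M1 ⊕ K) ⊕ (M2 ⊕ K) = M1 ⊕ M2, so the key drops out. Then M2 = (M1 ⊕ M2) ⊕ M1 over the first 7 bytes.
byte 0: (c6 ⊕ 0a) ⊕ 61 = cc ⊕ 61 = ad
byte 1: (23 ⊕ 84) ⊕ 64 = a7 ⊕ 64 = c3
byte 2: (d0 ⊕ 86) ⊕ 6d = 56 ⊕ 6d = 3b
byte 3: (1c ⊕ 45) ⊕ 69 = 59 ⊕ 69 = 30
byte 4: (c8 ⊕ ac) ⊕ 6e = 64 ⊕ 6e = 0a
byte 5: (13 ⊕ ca) ⊕ 20 = d9 ⊕ 20 = f9
byte 6: (3d ⊕ 75) ⊕ 6b = 48 ⊕ 6b = 23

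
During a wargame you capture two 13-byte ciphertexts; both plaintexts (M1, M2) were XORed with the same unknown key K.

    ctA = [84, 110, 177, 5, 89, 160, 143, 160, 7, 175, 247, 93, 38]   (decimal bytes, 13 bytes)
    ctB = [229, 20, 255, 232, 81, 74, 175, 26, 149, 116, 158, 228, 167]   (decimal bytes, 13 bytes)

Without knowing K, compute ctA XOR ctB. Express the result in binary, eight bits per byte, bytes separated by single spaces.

ctA ⊕ ctB = (M1 ⊕ K) ⊕ (M2 ⊕ K) = M1 ⊕ M2 — the shared key cancels under XOR.
54 ^ e5 = b1
6e ^ 14 = 7a
b1 ^ ff = 4e
05 ^ e8 = ed
59 ^ 51 = 08
a0 ^ 4a = ea
8f ^ af = 20
a0 ^ 1a = ba
07 ^ 95 = 92
af ^ 74 = db
f7 ^ 9e = 69
5d ^ e4 = b9
26 ^ a7 = 81

10110001 01111010 01001110 11101101 00001000 11101010 00100000 10111010 10010010 11011011 01101001 10111001 10000001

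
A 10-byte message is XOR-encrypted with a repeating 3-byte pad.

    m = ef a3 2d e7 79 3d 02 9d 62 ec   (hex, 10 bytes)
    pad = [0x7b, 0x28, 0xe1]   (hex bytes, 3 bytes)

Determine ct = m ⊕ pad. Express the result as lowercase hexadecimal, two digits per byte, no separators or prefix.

948bcc9c51dc79b58397

The 3-byte key repeats, so the effective keystream is 7b 28 e1 7b 28 e1 7b 28 e1 7b.
byte 0: 239 ^ 123 = 148
byte 1: 163 ^  40 = 139
byte 2:  45 ^ 225 = 204
byte 3: 231 ^ 123 = 156
byte 4: 121 ^  40 =  81
byte 5:  61 ^ 225 = 220
byte 6:   2 ^ 123 = 121
byte 7: 157 ^  40 = 181
byte 8:  98 ^ 225 = 131
byte 9: 236 ^ 123 = 151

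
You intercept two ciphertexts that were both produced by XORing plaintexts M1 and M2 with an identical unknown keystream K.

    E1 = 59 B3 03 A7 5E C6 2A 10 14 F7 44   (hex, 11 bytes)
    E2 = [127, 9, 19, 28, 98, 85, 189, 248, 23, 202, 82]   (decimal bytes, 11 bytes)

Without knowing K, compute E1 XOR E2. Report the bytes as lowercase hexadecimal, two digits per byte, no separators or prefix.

E1 ⊕ E2 = (M1 ⊕ K) ⊕ (M2 ⊕ K) = M1 ⊕ M2 — the shared key cancels under XOR.
 89 xor 127 =  38
179 xor   9 = 186
  3 xor  19 =  16
167 xor  28 = 187
 94 xor  98 =  60
198 xor  85 = 147
 42 xor 189 = 151
 16 xor 248 = 232
 20 xor  23 =   3
247 xor 202 =  61
 68 xor  82 =  22

26ba10bb3c9397e8033d16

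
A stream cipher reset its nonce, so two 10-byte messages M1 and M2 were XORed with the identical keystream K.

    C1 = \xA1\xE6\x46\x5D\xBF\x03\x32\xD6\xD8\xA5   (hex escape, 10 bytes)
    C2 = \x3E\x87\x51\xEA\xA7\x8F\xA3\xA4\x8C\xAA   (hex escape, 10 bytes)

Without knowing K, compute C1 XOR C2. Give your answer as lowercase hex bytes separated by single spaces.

9f 61 17 b7 18 8c 91 72 54 0f

C1 ⊕ C2 = (M1 ⊕ K) ⊕ (M2 ⊕ K) = M1 ⊕ M2 — the shared key cancels under XOR.
10100001 ⊕ 00111110 = 10011111
11100110 ⊕ 10000111 = 01100001
01000110 ⊕ 01010001 = 00010111
01011101 ⊕ 11101010 = 10110111
10111111 ⊕ 10100111 = 00011000
00000011 ⊕ 10001111 = 10001100
00110010 ⊕ 10100011 = 10010001
11010110 ⊕ 10100100 = 01110010
11011000 ⊕ 10001100 = 01010100
10100101 ⊕ 10101010 = 00001111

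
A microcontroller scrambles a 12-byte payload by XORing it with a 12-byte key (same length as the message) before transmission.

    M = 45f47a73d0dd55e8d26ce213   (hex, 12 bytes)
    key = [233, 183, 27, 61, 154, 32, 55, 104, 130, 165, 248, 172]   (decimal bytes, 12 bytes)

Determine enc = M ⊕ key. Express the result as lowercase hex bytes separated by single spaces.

XOR is its own inverse, so applying the key byte-wise gives the result directly.
byte 0:  69 ⊕ 233 = 172
byte 1: 244 ⊕ 183 =  67
byte 2: 122 ⊕  27 =  97
byte 3: 115 ⊕  61 =  78
byte 4: 208 ⊕ 154 =  74
byte 5: 221 ⊕  32 = 253
byte 6:  85 ⊕  55 =  98
byte 7: 232 ⊕ 104 = 128
byte 8: 210 ⊕ 130 =  80
byte 9: 108 ⊕ 165 = 201
byte 10: 226 ⊕ 248 =  26
byte 11:  19 ⊕ 172 = 191

ac 43 61 4e 4a fd 62 80 50 c9 1a bf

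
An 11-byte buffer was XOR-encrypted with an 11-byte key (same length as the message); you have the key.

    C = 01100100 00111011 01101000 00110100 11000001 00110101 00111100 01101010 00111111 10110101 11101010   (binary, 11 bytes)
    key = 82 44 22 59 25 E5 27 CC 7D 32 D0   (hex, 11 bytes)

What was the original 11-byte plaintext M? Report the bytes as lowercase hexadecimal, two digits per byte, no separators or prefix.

XOR is its own inverse, so applying the key byte-wise gives the result directly.
01100100 ^ 10000010 = 11100110
00111011 ^ 01000100 = 01111111
01101000 ^ 00100010 = 01001010
00110100 ^ 01011001 = 01101101
11000001 ^ 00100101 = 11100100
00110101 ^ 11100101 = 11010000
00111100 ^ 00100111 = 00011011
01101010 ^ 11001100 = 10100110
00111111 ^ 01111101 = 01000010
10110101 ^ 00110010 = 10000111
11101010 ^ 11010000 = 00111010

e67f4a6de4d01ba642873a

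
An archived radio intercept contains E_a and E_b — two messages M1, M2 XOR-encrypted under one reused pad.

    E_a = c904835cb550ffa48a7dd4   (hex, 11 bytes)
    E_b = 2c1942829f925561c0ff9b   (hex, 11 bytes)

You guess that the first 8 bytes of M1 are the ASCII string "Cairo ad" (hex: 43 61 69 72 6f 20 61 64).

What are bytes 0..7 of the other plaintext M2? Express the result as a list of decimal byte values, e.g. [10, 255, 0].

First, E_a ⊕ E_b = (M1 ⊕ K) ⊕ (M2 ⊕ K) = M1 ⊕ M2, so the key drops out. Then M2 = (M1 ⊕ M2) ⊕ M1 over the first 8 bytes.
byte 0: (c9 XOR 2c) XOR 43 = e5 XOR 43 = a6
byte 1: (04 XOR 19) XOR 61 = 1d XOR 61 = 7c
byte 2: (83 XOR 42) XOR 69 = c1 XOR 69 = a8
byte 3: (5c XOR 82) XOR 72 = de XOR 72 = ac
byte 4: (b5 XOR 9f) XOR 6f = 2a XOR 6f = 45
byte 5: (50 XOR 92) XOR 20 = c2 XOR 20 = e2
byte 6: (ff XOR 55) XOR 61 = aa XOR 61 = cb
byte 7: (a4 XOR 61) XOR 64 = c5 XOR 64 = a1

[166, 124, 168, 172, 69, 226, 203, 161]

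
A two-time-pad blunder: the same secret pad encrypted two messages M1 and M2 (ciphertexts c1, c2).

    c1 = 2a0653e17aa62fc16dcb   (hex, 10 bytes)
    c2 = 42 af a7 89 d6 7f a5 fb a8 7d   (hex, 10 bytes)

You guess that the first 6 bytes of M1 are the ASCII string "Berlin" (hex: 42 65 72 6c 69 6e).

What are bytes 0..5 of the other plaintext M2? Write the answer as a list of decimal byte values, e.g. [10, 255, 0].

First, c1 ⊕ c2 = (M1 ⊕ K) ⊕ (M2 ⊕ K) = M1 ⊕ M2, so the key drops out. Then M2 = (M1 ⊕ M2) ⊕ M1 over the first 6 bytes.
byte 0: (2a ⊕ 42) ⊕ 42 = 68 ⊕ 42 = 2a
byte 1: (06 ⊕ af) ⊕ 65 = a9 ⊕ 65 = cc
byte 2: (53 ⊕ a7) ⊕ 72 = f4 ⊕ 72 = 86
byte 3: (e1 ⊕ 89) ⊕ 6c = 68 ⊕ 6c = 04
byte 4: (7a ⊕ d6) ⊕ 69 = ac ⊕ 69 = c5
byte 5: (a6 ⊕ 7f) ⊕ 6e = d9 ⊕ 6e = b7

[42, 204, 134, 4, 197, 183]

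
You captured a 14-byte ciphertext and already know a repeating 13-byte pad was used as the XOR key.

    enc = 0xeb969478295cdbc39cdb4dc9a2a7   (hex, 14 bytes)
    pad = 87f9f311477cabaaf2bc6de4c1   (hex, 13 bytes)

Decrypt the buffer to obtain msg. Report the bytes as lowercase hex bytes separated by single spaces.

6c 6f 67 69 6e 20 70 69 6e 67 20 2d 63 20

The 13-byte key repeats, so the effective keystream is 87 f9 f3 11 47 7c ab aa f2 bc 6d e4 c1 87.
byte 0: eb XOR 87 = 6c
byte 1: 96 XOR f9 = 6f
byte 2: 94 XOR f3 = 67
byte 3: 78 XOR 11 = 69
byte 4: 29 XOR 47 = 6e
byte 5: 5c XOR 7c = 20
byte 6: db XOR ab = 70
byte 7: c3 XOR aa = 69
byte 8: 9c XOR f2 = 6e
byte 9: db XOR bc = 67
byte 10: 4d XOR 6d = 20
byte 11: c9 XOR e4 = 2d
byte 12: a2 XOR c1 = 63
byte 13: a7 XOR 87 = 20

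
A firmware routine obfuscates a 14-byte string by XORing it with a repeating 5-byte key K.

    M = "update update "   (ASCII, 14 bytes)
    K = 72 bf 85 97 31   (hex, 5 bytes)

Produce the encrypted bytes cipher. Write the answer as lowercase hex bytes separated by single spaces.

07 cf e1 f6 45 17 9f f0 e7 55 13 cb e0 b7

The 5-byte key repeats, so the effective keystream is 72 bf 85 97 31 72 bf 85 97 31 72 bf 85 97.
byte 0: 75 XOR 72 = 07
byte 1: 70 XOR bf = cf
byte 2: 64 XOR 85 = e1
byte 3: 61 XOR 97 = f6
byte 4: 74 XOR 31 = 45
byte 5: 65 XOR 72 = 17
byte 6: 20 XOR bf = 9f
byte 7: 75 XOR 85 = f0
byte 8: 70 XOR 97 = e7
byte 9: 64 XOR 31 = 55
byte 10: 61 XOR 72 = 13
byte 11: 74 XOR bf = cb
byte 12: 65 XOR 85 = e0
byte 13: 20 XOR 97 = b7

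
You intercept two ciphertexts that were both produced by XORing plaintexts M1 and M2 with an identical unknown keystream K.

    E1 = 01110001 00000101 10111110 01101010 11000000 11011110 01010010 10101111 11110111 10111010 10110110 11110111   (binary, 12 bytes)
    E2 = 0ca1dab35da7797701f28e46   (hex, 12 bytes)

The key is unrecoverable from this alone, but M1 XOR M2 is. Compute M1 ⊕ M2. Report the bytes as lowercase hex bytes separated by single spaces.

E1 ⊕ E2 = (M1 ⊕ K) ⊕ (M2 ⊕ K) = M1 ⊕ M2 — the shared key cancels under XOR.
byte 0: 71 ^ 0c = 7d
byte 1: 05 ^ a1 = a4
byte 2: be ^ da = 64
byte 3: 6a ^ b3 = d9
byte 4: c0 ^ 5d = 9d
byte 5: de ^ a7 = 79
byte 6: 52 ^ 79 = 2b
byte 7: af ^ 77 = d8
byte 8: f7 ^ 01 = f6
byte 9: ba ^ f2 = 48
byte 10: b6 ^ 8e = 38
byte 11: f7 ^ 46 = b1

7d a4 64 d9 9d 79 2b d8 f6 48 38 b1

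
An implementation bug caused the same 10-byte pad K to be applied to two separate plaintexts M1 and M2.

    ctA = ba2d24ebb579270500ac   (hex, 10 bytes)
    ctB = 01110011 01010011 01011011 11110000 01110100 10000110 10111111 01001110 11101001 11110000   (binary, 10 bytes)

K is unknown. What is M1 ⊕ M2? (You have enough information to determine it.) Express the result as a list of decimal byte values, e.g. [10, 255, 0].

ctA ⊕ ctB = (M1 ⊕ K) ⊕ (M2 ⊕ K) = M1 ⊕ M2 — the shared key cancels under XOR.
10111010 xor 01110011 = 11001001
00101101 xor 01010011 = 01111110
00100100 xor 01011011 = 01111111
11101011 xor 11110000 = 00011011
10110101 xor 01110100 = 11000001
01111001 xor 10000110 = 11111111
00100111 xor 10111111 = 10011000
00000101 xor 01001110 = 01001011
00000000 xor 11101001 = 11101001
10101100 xor 11110000 = 01011100

[201, 126, 127, 27, 193, 255, 152, 75, 233, 92]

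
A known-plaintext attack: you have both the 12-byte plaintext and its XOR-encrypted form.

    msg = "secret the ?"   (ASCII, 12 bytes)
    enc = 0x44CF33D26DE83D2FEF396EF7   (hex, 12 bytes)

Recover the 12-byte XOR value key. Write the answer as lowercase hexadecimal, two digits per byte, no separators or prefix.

Since enc = msg ⊕ key, XORing both sides with msg gives key = msg ⊕ enc.
byte 0: 73 XOR 44 = 37
byte 1: 65 XOR cf = aa
byte 2: 63 XOR 33 = 50
byte 3: 72 XOR d2 = a0
byte 4: 65 XOR 6d = 08
byte 5: 74 XOR e8 = 9c
byte 6: 20 XOR 3d = 1d
byte 7: 74 XOR 2f = 5b
byte 8: 68 XOR ef = 87
byte 9: 65 XOR 39 = 5c
byte 10: 20 XOR 6e = 4e
byte 11: 3f XOR f7 = c8

37aa50a0089c1d5b875c4ec8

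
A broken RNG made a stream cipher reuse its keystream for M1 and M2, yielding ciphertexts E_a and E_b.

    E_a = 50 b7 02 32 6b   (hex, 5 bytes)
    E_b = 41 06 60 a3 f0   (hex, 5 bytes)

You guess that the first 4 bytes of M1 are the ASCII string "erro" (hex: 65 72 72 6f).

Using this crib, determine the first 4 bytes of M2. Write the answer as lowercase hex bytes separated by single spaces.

First, E_a ⊕ E_b = (M1 ⊕ K) ⊕ (M2 ⊕ K) = M1 ⊕ M2, so the key drops out. Then M2 = (M1 ⊕ M2) ⊕ M1 over the first 4 bytes.
byte 0: (50 ^ 41) ^ 65 = 11 ^ 65 = 74
byte 1: (b7 ^ 06) ^ 72 = b1 ^ 72 = c3
byte 2: (02 ^ 60) ^ 72 = 62 ^ 72 = 10
byte 3: (32 ^ a3) ^ 6f = 91 ^ 6f = fe

74 c3 10 fe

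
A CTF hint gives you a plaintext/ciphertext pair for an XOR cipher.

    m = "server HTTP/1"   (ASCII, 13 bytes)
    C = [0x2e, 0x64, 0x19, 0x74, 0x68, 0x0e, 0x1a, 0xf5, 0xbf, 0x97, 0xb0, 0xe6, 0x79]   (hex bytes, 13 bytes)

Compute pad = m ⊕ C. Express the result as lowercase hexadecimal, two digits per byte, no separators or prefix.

5d016b020d7c3abdebc3e0c948

Since C = m ⊕ pad, XORing both sides with m gives pad = m ⊕ C.
115 ⊕  46 =  93
101 ⊕ 100 =   1
114 ⊕  25 = 107
118 ⊕ 116 =   2
101 ⊕ 104 =  13
114 ⊕  14 = 124
 32 ⊕  26 =  58
 72 ⊕ 245 = 189
 84 ⊕ 191 = 235
 84 ⊕ 151 = 195
 80 ⊕ 176 = 224
 47 ⊕ 230 = 201
 49 ⊕ 121 =  72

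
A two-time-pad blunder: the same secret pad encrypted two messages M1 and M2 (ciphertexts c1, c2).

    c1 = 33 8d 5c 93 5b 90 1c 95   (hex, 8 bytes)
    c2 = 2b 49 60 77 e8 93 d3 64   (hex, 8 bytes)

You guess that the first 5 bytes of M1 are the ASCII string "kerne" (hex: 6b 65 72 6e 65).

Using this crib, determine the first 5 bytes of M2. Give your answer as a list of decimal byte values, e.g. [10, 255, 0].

First, c1 ⊕ c2 = (M1 ⊕ K) ⊕ (M2 ⊕ K) = M1 ⊕ M2, so the key drops out. Then M2 = (M1 ⊕ M2) ⊕ M1 over the first 5 bytes.
byte 0: (33 ^ 2b) ^ 6b = 18 ^ 6b = 73
byte 1: (8d ^ 49) ^ 65 = c4 ^ 65 = a1
byte 2: (5c ^ 60) ^ 72 = 3c ^ 72 = 4e
byte 3: (93 ^ 77) ^ 6e = e4 ^ 6e = 8a
byte 4: (5b ^ e8) ^ 65 = b3 ^ 65 = d6

[115, 161, 78, 138, 214]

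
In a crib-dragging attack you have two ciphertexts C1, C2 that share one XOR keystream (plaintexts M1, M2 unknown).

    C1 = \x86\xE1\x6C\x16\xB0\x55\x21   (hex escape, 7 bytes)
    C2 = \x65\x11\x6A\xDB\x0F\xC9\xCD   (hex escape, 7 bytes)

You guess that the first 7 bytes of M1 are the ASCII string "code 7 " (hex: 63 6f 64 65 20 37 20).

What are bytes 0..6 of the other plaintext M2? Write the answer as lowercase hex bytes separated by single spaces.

First, C1 ⊕ C2 = (M1 ⊕ K) ⊕ (M2 ⊕ K) = M1 ⊕ M2, so the key drops out. Then M2 = (M1 ⊕ M2) ⊕ M1 over the first 7 bytes.
byte 0: (86 ^ 65) ^ 63 = e3 ^ 63 = 80
byte 1: (e1 ^ 11) ^ 6f = f0 ^ 6f = 9f
byte 2: (6c ^ 6a) ^ 64 = 06 ^ 64 = 62
byte 3: (16 ^ db) ^ 65 = cd ^ 65 = a8
byte 4: (b0 ^ 0f) ^ 20 = bf ^ 20 = 9f
byte 5: (55 ^ c9) ^ 37 = 9c ^ 37 = ab
byte 6: (21 ^ cd) ^ 20 = ec ^ 20 = cc

80 9f 62 a8 9f ab cc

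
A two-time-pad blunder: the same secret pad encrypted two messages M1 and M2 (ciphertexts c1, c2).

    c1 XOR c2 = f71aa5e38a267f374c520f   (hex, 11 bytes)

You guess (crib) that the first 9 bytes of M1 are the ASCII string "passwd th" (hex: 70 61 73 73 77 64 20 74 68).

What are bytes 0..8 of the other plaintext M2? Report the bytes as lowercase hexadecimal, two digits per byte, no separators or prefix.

Since c1 ⊕ c2 = M1 ⊕ M2, XORing with the guessed M1 bytes yields the corresponding M2 bytes: M2 = (c1 ⊕ c2) ⊕ M1.
247 ^ 112 = 135
 26 ^  97 = 123
165 ^ 115 = 214
227 ^ 115 = 144
138 ^ 119 = 253
 38 ^ 100 =  66
127 ^  32 =  95
 55 ^ 116 =  67
 76 ^ 104 =  36

877bd690fd425f4324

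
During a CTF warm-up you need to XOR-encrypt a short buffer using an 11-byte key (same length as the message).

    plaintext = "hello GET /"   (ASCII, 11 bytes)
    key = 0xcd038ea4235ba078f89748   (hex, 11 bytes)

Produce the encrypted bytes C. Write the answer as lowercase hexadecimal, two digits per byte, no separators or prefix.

68 ^ cd = a5
65 ^ 03 = 66
6c ^ 8e = e2
6c ^ a4 = c8
6f ^ 23 = 4c
20 ^ 5b = 7b
47 ^ a0 = e7
45 ^ 78 = 3d
54 ^ f8 = ac
20 ^ 97 = b7
2f ^ 48 = 67

a566e2c84c7be73dacb767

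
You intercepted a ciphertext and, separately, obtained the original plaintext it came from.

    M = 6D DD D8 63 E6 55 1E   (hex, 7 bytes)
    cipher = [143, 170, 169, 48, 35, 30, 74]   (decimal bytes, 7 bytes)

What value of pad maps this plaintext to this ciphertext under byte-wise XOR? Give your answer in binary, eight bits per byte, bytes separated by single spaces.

Since cipher = M ⊕ pad, XORing both sides with M gives pad = M ⊕ cipher.
byte 0: 01101101 ⊕ 10001111 = 11100010
byte 1: 11011101 ⊕ 10101010 = 01110111
byte 2: 11011000 ⊕ 10101001 = 01110001
byte 3: 01100011 ⊕ 00110000 = 01010011
byte 4: 11100110 ⊕ 00100011 = 11000101
byte 5: 01010101 ⊕ 00011110 = 01001011
byte 6: 00011110 ⊕ 01001010 = 01010100

11100010 01110111 01110001 01010011 11000101 01001011 01010100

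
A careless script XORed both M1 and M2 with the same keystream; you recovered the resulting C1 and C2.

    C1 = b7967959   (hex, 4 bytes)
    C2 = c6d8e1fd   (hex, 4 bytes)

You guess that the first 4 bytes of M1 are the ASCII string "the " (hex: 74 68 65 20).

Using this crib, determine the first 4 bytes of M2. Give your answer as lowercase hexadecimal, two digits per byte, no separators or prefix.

0526fd84

First, C1 ⊕ C2 = (M1 ⊕ K) ⊕ (M2 ⊕ K) = M1 ⊕ M2, so the key drops out. Then M2 = (M1 ⊕ M2) ⊕ M1 over the first 4 bytes.
byte 0: (b7 XOR c6) XOR 74 = 71 XOR 74 = 05
byte 1: (96 XOR d8) XOR 68 = 4e XOR 68 = 26
byte 2: (79 XOR e1) XOR 65 = 98 XOR 65 = fd
byte 3: (59 XOR fd) XOR 20 = a4 XOR 20 = 84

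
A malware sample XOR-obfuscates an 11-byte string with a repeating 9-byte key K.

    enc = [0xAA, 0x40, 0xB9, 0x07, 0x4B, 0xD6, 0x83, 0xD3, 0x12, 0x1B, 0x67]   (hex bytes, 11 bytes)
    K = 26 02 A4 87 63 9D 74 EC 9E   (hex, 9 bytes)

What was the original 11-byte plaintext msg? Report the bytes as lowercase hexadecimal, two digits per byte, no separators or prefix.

8c421d80284bf73f8c3d65

The 9-byte key repeats, so the effective keystream is 26 02 a4 87 63 9d 74 ec 9e 26 02.
byte 0: 10101010 xor 00100110 = 10001100
byte 1: 01000000 xor 00000010 = 01000010
byte 2: 10111001 xor 10100100 = 00011101
byte 3: 00000111 xor 10000111 = 10000000
byte 4: 01001011 xor 01100011 = 00101000
byte 5: 11010110 xor 10011101 = 01001011
byte 6: 10000011 xor 01110100 = 11110111
byte 7: 11010011 xor 11101100 = 00111111
byte 8: 00010010 xor 10011110 = 10001100
byte 9: 00011011 xor 00100110 = 00111101
byte 10: 01100111 xor 00000010 = 01100101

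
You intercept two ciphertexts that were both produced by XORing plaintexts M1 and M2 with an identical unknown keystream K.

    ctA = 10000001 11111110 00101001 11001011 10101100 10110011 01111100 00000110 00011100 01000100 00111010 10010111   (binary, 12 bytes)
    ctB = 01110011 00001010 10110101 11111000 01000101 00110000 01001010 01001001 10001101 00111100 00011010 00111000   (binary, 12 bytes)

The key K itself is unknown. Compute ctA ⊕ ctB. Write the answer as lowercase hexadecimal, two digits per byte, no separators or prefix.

f2f49c33e983364f917820af

ctA ⊕ ctB = (M1 ⊕ K) ⊕ (M2 ⊕ K) = M1 ⊕ M2 — the shared key cancels under XOR.
byte 0: 129 xor 115 = 242
byte 1: 254 xor  10 = 244
byte 2:  41 xor 181 = 156
byte 3: 203 xor 248 =  51
byte 4: 172 xor  69 = 233
byte 5: 179 xor  48 = 131
byte 6: 124 xor  74 =  54
byte 7:   6 xor  73 =  79
byte 8:  28 xor 141 = 145
byte 9:  68 xor  60 = 120
byte 10:  58 xor  26 =  32
byte 11: 151 xor  56 = 175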